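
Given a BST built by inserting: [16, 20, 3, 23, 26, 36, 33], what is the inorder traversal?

Tree insertion order: [16, 20, 3, 23, 26, 36, 33]
Tree (level-order array): [16, 3, 20, None, None, None, 23, None, 26, None, 36, 33]
Inorder traversal: [3, 16, 20, 23, 26, 33, 36]


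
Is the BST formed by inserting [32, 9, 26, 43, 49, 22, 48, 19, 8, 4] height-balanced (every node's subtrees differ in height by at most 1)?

Tree (level-order array): [32, 9, 43, 8, 26, None, 49, 4, None, 22, None, 48, None, None, None, 19]
Definition: a tree is height-balanced if, at every node, |h(left) - h(right)| <= 1 (empty subtree has height -1).
Bottom-up per-node check:
  node 4: h_left=-1, h_right=-1, diff=0 [OK], height=0
  node 8: h_left=0, h_right=-1, diff=1 [OK], height=1
  node 19: h_left=-1, h_right=-1, diff=0 [OK], height=0
  node 22: h_left=0, h_right=-1, diff=1 [OK], height=1
  node 26: h_left=1, h_right=-1, diff=2 [FAIL (|1--1|=2 > 1)], height=2
  node 9: h_left=1, h_right=2, diff=1 [OK], height=3
  node 48: h_left=-1, h_right=-1, diff=0 [OK], height=0
  node 49: h_left=0, h_right=-1, diff=1 [OK], height=1
  node 43: h_left=-1, h_right=1, diff=2 [FAIL (|-1-1|=2 > 1)], height=2
  node 32: h_left=3, h_right=2, diff=1 [OK], height=4
Node 26 violates the condition: |1 - -1| = 2 > 1.
Result: Not balanced


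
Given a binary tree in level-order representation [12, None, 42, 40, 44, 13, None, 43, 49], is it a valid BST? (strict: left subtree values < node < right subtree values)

Level-order array: [12, None, 42, 40, 44, 13, None, 43, 49]
Validate using subtree bounds (lo, hi): at each node, require lo < value < hi,
then recurse left with hi=value and right with lo=value.
Preorder trace (stopping at first violation):
  at node 12 with bounds (-inf, +inf): OK
  at node 42 with bounds (12, +inf): OK
  at node 40 with bounds (12, 42): OK
  at node 13 with bounds (12, 40): OK
  at node 44 with bounds (42, +inf): OK
  at node 43 with bounds (42, 44): OK
  at node 49 with bounds (44, +inf): OK
No violation found at any node.
Result: Valid BST


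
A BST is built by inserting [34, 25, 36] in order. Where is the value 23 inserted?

Starting tree (level order): [34, 25, 36]
Insertion path: 34 -> 25
Result: insert 23 as left child of 25
Final tree (level order): [34, 25, 36, 23]


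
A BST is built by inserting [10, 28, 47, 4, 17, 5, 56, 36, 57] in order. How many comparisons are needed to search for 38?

Search path for 38: 10 -> 28 -> 47 -> 36
Found: False
Comparisons: 4


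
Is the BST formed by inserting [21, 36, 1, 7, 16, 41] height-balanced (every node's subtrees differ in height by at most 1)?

Tree (level-order array): [21, 1, 36, None, 7, None, 41, None, 16]
Definition: a tree is height-balanced if, at every node, |h(left) - h(right)| <= 1 (empty subtree has height -1).
Bottom-up per-node check:
  node 16: h_left=-1, h_right=-1, diff=0 [OK], height=0
  node 7: h_left=-1, h_right=0, diff=1 [OK], height=1
  node 1: h_left=-1, h_right=1, diff=2 [FAIL (|-1-1|=2 > 1)], height=2
  node 41: h_left=-1, h_right=-1, diff=0 [OK], height=0
  node 36: h_left=-1, h_right=0, diff=1 [OK], height=1
  node 21: h_left=2, h_right=1, diff=1 [OK], height=3
Node 1 violates the condition: |-1 - 1| = 2 > 1.
Result: Not balanced


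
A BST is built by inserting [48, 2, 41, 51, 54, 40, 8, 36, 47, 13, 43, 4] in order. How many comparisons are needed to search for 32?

Search path for 32: 48 -> 2 -> 41 -> 40 -> 8 -> 36 -> 13
Found: False
Comparisons: 7


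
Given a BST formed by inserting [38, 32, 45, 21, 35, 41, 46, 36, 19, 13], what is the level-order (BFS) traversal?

Tree insertion order: [38, 32, 45, 21, 35, 41, 46, 36, 19, 13]
Tree (level-order array): [38, 32, 45, 21, 35, 41, 46, 19, None, None, 36, None, None, None, None, 13]
BFS from the root, enqueuing left then right child of each popped node:
  queue [38] -> pop 38, enqueue [32, 45], visited so far: [38]
  queue [32, 45] -> pop 32, enqueue [21, 35], visited so far: [38, 32]
  queue [45, 21, 35] -> pop 45, enqueue [41, 46], visited so far: [38, 32, 45]
  queue [21, 35, 41, 46] -> pop 21, enqueue [19], visited so far: [38, 32, 45, 21]
  queue [35, 41, 46, 19] -> pop 35, enqueue [36], visited so far: [38, 32, 45, 21, 35]
  queue [41, 46, 19, 36] -> pop 41, enqueue [none], visited so far: [38, 32, 45, 21, 35, 41]
  queue [46, 19, 36] -> pop 46, enqueue [none], visited so far: [38, 32, 45, 21, 35, 41, 46]
  queue [19, 36] -> pop 19, enqueue [13], visited so far: [38, 32, 45, 21, 35, 41, 46, 19]
  queue [36, 13] -> pop 36, enqueue [none], visited so far: [38, 32, 45, 21, 35, 41, 46, 19, 36]
  queue [13] -> pop 13, enqueue [none], visited so far: [38, 32, 45, 21, 35, 41, 46, 19, 36, 13]
Result: [38, 32, 45, 21, 35, 41, 46, 19, 36, 13]


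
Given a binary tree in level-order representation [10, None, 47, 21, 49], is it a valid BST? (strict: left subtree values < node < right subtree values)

Level-order array: [10, None, 47, 21, 49]
Validate using subtree bounds (lo, hi): at each node, require lo < value < hi,
then recurse left with hi=value and right with lo=value.
Preorder trace (stopping at first violation):
  at node 10 with bounds (-inf, +inf): OK
  at node 47 with bounds (10, +inf): OK
  at node 21 with bounds (10, 47): OK
  at node 49 with bounds (47, +inf): OK
No violation found at any node.
Result: Valid BST


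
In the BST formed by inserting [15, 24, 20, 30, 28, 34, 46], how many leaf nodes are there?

Tree built from: [15, 24, 20, 30, 28, 34, 46]
Tree (level-order array): [15, None, 24, 20, 30, None, None, 28, 34, None, None, None, 46]
Rule: A leaf has 0 children.
Per-node child counts:
  node 15: 1 child(ren)
  node 24: 2 child(ren)
  node 20: 0 child(ren)
  node 30: 2 child(ren)
  node 28: 0 child(ren)
  node 34: 1 child(ren)
  node 46: 0 child(ren)
Matching nodes: [20, 28, 46]
Count of leaf nodes: 3


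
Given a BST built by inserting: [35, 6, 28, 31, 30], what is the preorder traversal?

Tree insertion order: [35, 6, 28, 31, 30]
Tree (level-order array): [35, 6, None, None, 28, None, 31, 30]
Preorder traversal: [35, 6, 28, 31, 30]


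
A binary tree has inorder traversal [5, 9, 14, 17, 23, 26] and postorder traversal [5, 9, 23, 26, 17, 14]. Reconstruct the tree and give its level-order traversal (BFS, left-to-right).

Inorder:   [5, 9, 14, 17, 23, 26]
Postorder: [5, 9, 23, 26, 17, 14]
Algorithm: postorder visits root last, so walk postorder right-to-left;
each value is the root of the current inorder slice — split it at that
value, recurse on the right subtree first, then the left.
Recursive splits:
  root=14; inorder splits into left=[5, 9], right=[17, 23, 26]
  root=17; inorder splits into left=[], right=[23, 26]
  root=26; inorder splits into left=[23], right=[]
  root=23; inorder splits into left=[], right=[]
  root=9; inorder splits into left=[5], right=[]
  root=5; inorder splits into left=[], right=[]
Reconstructed level-order: [14, 9, 17, 5, 26, 23]


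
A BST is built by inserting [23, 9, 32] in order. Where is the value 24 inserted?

Starting tree (level order): [23, 9, 32]
Insertion path: 23 -> 32
Result: insert 24 as left child of 32
Final tree (level order): [23, 9, 32, None, None, 24]


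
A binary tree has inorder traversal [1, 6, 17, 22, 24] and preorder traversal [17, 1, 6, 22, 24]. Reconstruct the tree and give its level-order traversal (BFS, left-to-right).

Inorder:  [1, 6, 17, 22, 24]
Preorder: [17, 1, 6, 22, 24]
Algorithm: preorder visits root first, so consume preorder in order;
for each root, split the current inorder slice at that value into
left-subtree inorder and right-subtree inorder, then recurse.
Recursive splits:
  root=17; inorder splits into left=[1, 6], right=[22, 24]
  root=1; inorder splits into left=[], right=[6]
  root=6; inorder splits into left=[], right=[]
  root=22; inorder splits into left=[], right=[24]
  root=24; inorder splits into left=[], right=[]
Reconstructed level-order: [17, 1, 22, 6, 24]


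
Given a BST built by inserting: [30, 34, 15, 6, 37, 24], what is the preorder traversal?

Tree insertion order: [30, 34, 15, 6, 37, 24]
Tree (level-order array): [30, 15, 34, 6, 24, None, 37]
Preorder traversal: [30, 15, 6, 24, 34, 37]


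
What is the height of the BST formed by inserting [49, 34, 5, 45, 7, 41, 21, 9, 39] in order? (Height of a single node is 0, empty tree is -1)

Insertion order: [49, 34, 5, 45, 7, 41, 21, 9, 39]
Tree (level-order array): [49, 34, None, 5, 45, None, 7, 41, None, None, 21, 39, None, 9]
Compute height bottom-up (empty subtree = -1):
  height(9) = 1 + max(-1, -1) = 0
  height(21) = 1 + max(0, -1) = 1
  height(7) = 1 + max(-1, 1) = 2
  height(5) = 1 + max(-1, 2) = 3
  height(39) = 1 + max(-1, -1) = 0
  height(41) = 1 + max(0, -1) = 1
  height(45) = 1 + max(1, -1) = 2
  height(34) = 1 + max(3, 2) = 4
  height(49) = 1 + max(4, -1) = 5
Height = 5


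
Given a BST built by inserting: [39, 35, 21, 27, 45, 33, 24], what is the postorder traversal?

Tree insertion order: [39, 35, 21, 27, 45, 33, 24]
Tree (level-order array): [39, 35, 45, 21, None, None, None, None, 27, 24, 33]
Postorder traversal: [24, 33, 27, 21, 35, 45, 39]


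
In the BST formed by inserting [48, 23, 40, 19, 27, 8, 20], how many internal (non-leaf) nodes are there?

Tree built from: [48, 23, 40, 19, 27, 8, 20]
Tree (level-order array): [48, 23, None, 19, 40, 8, 20, 27]
Rule: An internal node has at least one child.
Per-node child counts:
  node 48: 1 child(ren)
  node 23: 2 child(ren)
  node 19: 2 child(ren)
  node 8: 0 child(ren)
  node 20: 0 child(ren)
  node 40: 1 child(ren)
  node 27: 0 child(ren)
Matching nodes: [48, 23, 19, 40]
Count of internal (non-leaf) nodes: 4


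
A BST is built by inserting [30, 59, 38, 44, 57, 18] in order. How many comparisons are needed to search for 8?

Search path for 8: 30 -> 18
Found: False
Comparisons: 2


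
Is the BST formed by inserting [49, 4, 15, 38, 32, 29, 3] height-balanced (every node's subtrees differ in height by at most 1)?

Tree (level-order array): [49, 4, None, 3, 15, None, None, None, 38, 32, None, 29]
Definition: a tree is height-balanced if, at every node, |h(left) - h(right)| <= 1 (empty subtree has height -1).
Bottom-up per-node check:
  node 3: h_left=-1, h_right=-1, diff=0 [OK], height=0
  node 29: h_left=-1, h_right=-1, diff=0 [OK], height=0
  node 32: h_left=0, h_right=-1, diff=1 [OK], height=1
  node 38: h_left=1, h_right=-1, diff=2 [FAIL (|1--1|=2 > 1)], height=2
  node 15: h_left=-1, h_right=2, diff=3 [FAIL (|-1-2|=3 > 1)], height=3
  node 4: h_left=0, h_right=3, diff=3 [FAIL (|0-3|=3 > 1)], height=4
  node 49: h_left=4, h_right=-1, diff=5 [FAIL (|4--1|=5 > 1)], height=5
Node 38 violates the condition: |1 - -1| = 2 > 1.
Result: Not balanced


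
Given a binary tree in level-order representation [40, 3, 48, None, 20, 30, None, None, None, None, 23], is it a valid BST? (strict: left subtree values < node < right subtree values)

Level-order array: [40, 3, 48, None, 20, 30, None, None, None, None, 23]
Validate using subtree bounds (lo, hi): at each node, require lo < value < hi,
then recurse left with hi=value and right with lo=value.
Preorder trace (stopping at first violation):
  at node 40 with bounds (-inf, +inf): OK
  at node 3 with bounds (-inf, 40): OK
  at node 20 with bounds (3, 40): OK
  at node 48 with bounds (40, +inf): OK
  at node 30 with bounds (40, 48): VIOLATION
Node 30 violates its bound: not (40 < 30 < 48).
Result: Not a valid BST


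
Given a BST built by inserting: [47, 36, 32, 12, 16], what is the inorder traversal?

Tree insertion order: [47, 36, 32, 12, 16]
Tree (level-order array): [47, 36, None, 32, None, 12, None, None, 16]
Inorder traversal: [12, 16, 32, 36, 47]


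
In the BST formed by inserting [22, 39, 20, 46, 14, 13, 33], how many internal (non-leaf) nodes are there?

Tree built from: [22, 39, 20, 46, 14, 13, 33]
Tree (level-order array): [22, 20, 39, 14, None, 33, 46, 13]
Rule: An internal node has at least one child.
Per-node child counts:
  node 22: 2 child(ren)
  node 20: 1 child(ren)
  node 14: 1 child(ren)
  node 13: 0 child(ren)
  node 39: 2 child(ren)
  node 33: 0 child(ren)
  node 46: 0 child(ren)
Matching nodes: [22, 20, 14, 39]
Count of internal (non-leaf) nodes: 4


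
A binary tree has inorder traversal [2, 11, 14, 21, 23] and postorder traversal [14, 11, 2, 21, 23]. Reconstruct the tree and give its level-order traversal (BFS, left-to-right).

Inorder:   [2, 11, 14, 21, 23]
Postorder: [14, 11, 2, 21, 23]
Algorithm: postorder visits root last, so walk postorder right-to-left;
each value is the root of the current inorder slice — split it at that
value, recurse on the right subtree first, then the left.
Recursive splits:
  root=23; inorder splits into left=[2, 11, 14, 21], right=[]
  root=21; inorder splits into left=[2, 11, 14], right=[]
  root=2; inorder splits into left=[], right=[11, 14]
  root=11; inorder splits into left=[], right=[14]
  root=14; inorder splits into left=[], right=[]
Reconstructed level-order: [23, 21, 2, 11, 14]


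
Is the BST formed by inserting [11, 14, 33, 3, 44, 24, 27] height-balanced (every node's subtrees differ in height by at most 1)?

Tree (level-order array): [11, 3, 14, None, None, None, 33, 24, 44, None, 27]
Definition: a tree is height-balanced if, at every node, |h(left) - h(right)| <= 1 (empty subtree has height -1).
Bottom-up per-node check:
  node 3: h_left=-1, h_right=-1, diff=0 [OK], height=0
  node 27: h_left=-1, h_right=-1, diff=0 [OK], height=0
  node 24: h_left=-1, h_right=0, diff=1 [OK], height=1
  node 44: h_left=-1, h_right=-1, diff=0 [OK], height=0
  node 33: h_left=1, h_right=0, diff=1 [OK], height=2
  node 14: h_left=-1, h_right=2, diff=3 [FAIL (|-1-2|=3 > 1)], height=3
  node 11: h_left=0, h_right=3, diff=3 [FAIL (|0-3|=3 > 1)], height=4
Node 14 violates the condition: |-1 - 2| = 3 > 1.
Result: Not balanced


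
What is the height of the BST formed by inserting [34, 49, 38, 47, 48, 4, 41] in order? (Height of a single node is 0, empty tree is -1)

Insertion order: [34, 49, 38, 47, 48, 4, 41]
Tree (level-order array): [34, 4, 49, None, None, 38, None, None, 47, 41, 48]
Compute height bottom-up (empty subtree = -1):
  height(4) = 1 + max(-1, -1) = 0
  height(41) = 1 + max(-1, -1) = 0
  height(48) = 1 + max(-1, -1) = 0
  height(47) = 1 + max(0, 0) = 1
  height(38) = 1 + max(-1, 1) = 2
  height(49) = 1 + max(2, -1) = 3
  height(34) = 1 + max(0, 3) = 4
Height = 4


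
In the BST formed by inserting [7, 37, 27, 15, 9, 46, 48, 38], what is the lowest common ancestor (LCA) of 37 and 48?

Tree insertion order: [7, 37, 27, 15, 9, 46, 48, 38]
Tree (level-order array): [7, None, 37, 27, 46, 15, None, 38, 48, 9]
In a BST, the LCA of p=37, q=48 is the first node v on the
root-to-leaf path with p <= v <= q (go left if both < v, right if both > v).
Walk from root:
  at 7: both 37 and 48 > 7, go right
  at 37: 37 <= 37 <= 48, this is the LCA
LCA = 37


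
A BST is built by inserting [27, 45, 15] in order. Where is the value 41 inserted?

Starting tree (level order): [27, 15, 45]
Insertion path: 27 -> 45
Result: insert 41 as left child of 45
Final tree (level order): [27, 15, 45, None, None, 41]


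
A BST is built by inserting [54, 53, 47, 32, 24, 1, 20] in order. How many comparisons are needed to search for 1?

Search path for 1: 54 -> 53 -> 47 -> 32 -> 24 -> 1
Found: True
Comparisons: 6


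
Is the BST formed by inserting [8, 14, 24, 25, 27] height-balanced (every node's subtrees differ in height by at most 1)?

Tree (level-order array): [8, None, 14, None, 24, None, 25, None, 27]
Definition: a tree is height-balanced if, at every node, |h(left) - h(right)| <= 1 (empty subtree has height -1).
Bottom-up per-node check:
  node 27: h_left=-1, h_right=-1, diff=0 [OK], height=0
  node 25: h_left=-1, h_right=0, diff=1 [OK], height=1
  node 24: h_left=-1, h_right=1, diff=2 [FAIL (|-1-1|=2 > 1)], height=2
  node 14: h_left=-1, h_right=2, diff=3 [FAIL (|-1-2|=3 > 1)], height=3
  node 8: h_left=-1, h_right=3, diff=4 [FAIL (|-1-3|=4 > 1)], height=4
Node 24 violates the condition: |-1 - 1| = 2 > 1.
Result: Not balanced


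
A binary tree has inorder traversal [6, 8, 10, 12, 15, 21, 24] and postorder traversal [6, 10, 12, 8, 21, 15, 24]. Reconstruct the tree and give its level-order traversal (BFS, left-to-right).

Inorder:   [6, 8, 10, 12, 15, 21, 24]
Postorder: [6, 10, 12, 8, 21, 15, 24]
Algorithm: postorder visits root last, so walk postorder right-to-left;
each value is the root of the current inorder slice — split it at that
value, recurse on the right subtree first, then the left.
Recursive splits:
  root=24; inorder splits into left=[6, 8, 10, 12, 15, 21], right=[]
  root=15; inorder splits into left=[6, 8, 10, 12], right=[21]
  root=21; inorder splits into left=[], right=[]
  root=8; inorder splits into left=[6], right=[10, 12]
  root=12; inorder splits into left=[10], right=[]
  root=10; inorder splits into left=[], right=[]
  root=6; inorder splits into left=[], right=[]
Reconstructed level-order: [24, 15, 8, 21, 6, 12, 10]


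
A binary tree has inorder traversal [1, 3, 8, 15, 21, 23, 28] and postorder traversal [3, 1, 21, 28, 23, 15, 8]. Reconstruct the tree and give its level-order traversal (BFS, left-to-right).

Inorder:   [1, 3, 8, 15, 21, 23, 28]
Postorder: [3, 1, 21, 28, 23, 15, 8]
Algorithm: postorder visits root last, so walk postorder right-to-left;
each value is the root of the current inorder slice — split it at that
value, recurse on the right subtree first, then the left.
Recursive splits:
  root=8; inorder splits into left=[1, 3], right=[15, 21, 23, 28]
  root=15; inorder splits into left=[], right=[21, 23, 28]
  root=23; inorder splits into left=[21], right=[28]
  root=28; inorder splits into left=[], right=[]
  root=21; inorder splits into left=[], right=[]
  root=1; inorder splits into left=[], right=[3]
  root=3; inorder splits into left=[], right=[]
Reconstructed level-order: [8, 1, 15, 3, 23, 21, 28]


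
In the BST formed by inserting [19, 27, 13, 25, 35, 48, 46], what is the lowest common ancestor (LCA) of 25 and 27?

Tree insertion order: [19, 27, 13, 25, 35, 48, 46]
Tree (level-order array): [19, 13, 27, None, None, 25, 35, None, None, None, 48, 46]
In a BST, the LCA of p=25, q=27 is the first node v on the
root-to-leaf path with p <= v <= q (go left if both < v, right if both > v).
Walk from root:
  at 19: both 25 and 27 > 19, go right
  at 27: 25 <= 27 <= 27, this is the LCA
LCA = 27


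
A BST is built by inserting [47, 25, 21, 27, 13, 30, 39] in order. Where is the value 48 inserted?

Starting tree (level order): [47, 25, None, 21, 27, 13, None, None, 30, None, None, None, 39]
Insertion path: 47
Result: insert 48 as right child of 47
Final tree (level order): [47, 25, 48, 21, 27, None, None, 13, None, None, 30, None, None, None, 39]


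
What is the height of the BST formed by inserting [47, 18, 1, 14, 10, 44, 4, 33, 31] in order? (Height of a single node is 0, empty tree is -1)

Insertion order: [47, 18, 1, 14, 10, 44, 4, 33, 31]
Tree (level-order array): [47, 18, None, 1, 44, None, 14, 33, None, 10, None, 31, None, 4]
Compute height bottom-up (empty subtree = -1):
  height(4) = 1 + max(-1, -1) = 0
  height(10) = 1 + max(0, -1) = 1
  height(14) = 1 + max(1, -1) = 2
  height(1) = 1 + max(-1, 2) = 3
  height(31) = 1 + max(-1, -1) = 0
  height(33) = 1 + max(0, -1) = 1
  height(44) = 1 + max(1, -1) = 2
  height(18) = 1 + max(3, 2) = 4
  height(47) = 1 + max(4, -1) = 5
Height = 5


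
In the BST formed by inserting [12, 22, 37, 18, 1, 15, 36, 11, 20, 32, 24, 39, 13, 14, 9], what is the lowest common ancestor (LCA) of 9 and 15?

Tree insertion order: [12, 22, 37, 18, 1, 15, 36, 11, 20, 32, 24, 39, 13, 14, 9]
Tree (level-order array): [12, 1, 22, None, 11, 18, 37, 9, None, 15, 20, 36, 39, None, None, 13, None, None, None, 32, None, None, None, None, 14, 24]
In a BST, the LCA of p=9, q=15 is the first node v on the
root-to-leaf path with p <= v <= q (go left if both < v, right if both > v).
Walk from root:
  at 12: 9 <= 12 <= 15, this is the LCA
LCA = 12


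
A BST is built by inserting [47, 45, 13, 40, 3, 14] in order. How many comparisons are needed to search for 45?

Search path for 45: 47 -> 45
Found: True
Comparisons: 2


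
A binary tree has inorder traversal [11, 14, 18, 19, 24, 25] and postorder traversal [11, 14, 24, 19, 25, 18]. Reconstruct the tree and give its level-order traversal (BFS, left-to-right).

Inorder:   [11, 14, 18, 19, 24, 25]
Postorder: [11, 14, 24, 19, 25, 18]
Algorithm: postorder visits root last, so walk postorder right-to-left;
each value is the root of the current inorder slice — split it at that
value, recurse on the right subtree first, then the left.
Recursive splits:
  root=18; inorder splits into left=[11, 14], right=[19, 24, 25]
  root=25; inorder splits into left=[19, 24], right=[]
  root=19; inorder splits into left=[], right=[24]
  root=24; inorder splits into left=[], right=[]
  root=14; inorder splits into left=[11], right=[]
  root=11; inorder splits into left=[], right=[]
Reconstructed level-order: [18, 14, 25, 11, 19, 24]


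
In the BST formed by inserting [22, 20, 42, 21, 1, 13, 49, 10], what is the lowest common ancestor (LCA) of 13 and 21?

Tree insertion order: [22, 20, 42, 21, 1, 13, 49, 10]
Tree (level-order array): [22, 20, 42, 1, 21, None, 49, None, 13, None, None, None, None, 10]
In a BST, the LCA of p=13, q=21 is the first node v on the
root-to-leaf path with p <= v <= q (go left if both < v, right if both > v).
Walk from root:
  at 22: both 13 and 21 < 22, go left
  at 20: 13 <= 20 <= 21, this is the LCA
LCA = 20


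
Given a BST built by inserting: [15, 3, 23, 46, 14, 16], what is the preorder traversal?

Tree insertion order: [15, 3, 23, 46, 14, 16]
Tree (level-order array): [15, 3, 23, None, 14, 16, 46]
Preorder traversal: [15, 3, 14, 23, 16, 46]


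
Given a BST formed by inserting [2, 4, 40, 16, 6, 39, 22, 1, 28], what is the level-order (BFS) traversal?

Tree insertion order: [2, 4, 40, 16, 6, 39, 22, 1, 28]
Tree (level-order array): [2, 1, 4, None, None, None, 40, 16, None, 6, 39, None, None, 22, None, None, 28]
BFS from the root, enqueuing left then right child of each popped node:
  queue [2] -> pop 2, enqueue [1, 4], visited so far: [2]
  queue [1, 4] -> pop 1, enqueue [none], visited so far: [2, 1]
  queue [4] -> pop 4, enqueue [40], visited so far: [2, 1, 4]
  queue [40] -> pop 40, enqueue [16], visited so far: [2, 1, 4, 40]
  queue [16] -> pop 16, enqueue [6, 39], visited so far: [2, 1, 4, 40, 16]
  queue [6, 39] -> pop 6, enqueue [none], visited so far: [2, 1, 4, 40, 16, 6]
  queue [39] -> pop 39, enqueue [22], visited so far: [2, 1, 4, 40, 16, 6, 39]
  queue [22] -> pop 22, enqueue [28], visited so far: [2, 1, 4, 40, 16, 6, 39, 22]
  queue [28] -> pop 28, enqueue [none], visited so far: [2, 1, 4, 40, 16, 6, 39, 22, 28]
Result: [2, 1, 4, 40, 16, 6, 39, 22, 28]


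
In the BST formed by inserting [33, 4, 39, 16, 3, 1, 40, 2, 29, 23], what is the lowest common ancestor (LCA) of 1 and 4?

Tree insertion order: [33, 4, 39, 16, 3, 1, 40, 2, 29, 23]
Tree (level-order array): [33, 4, 39, 3, 16, None, 40, 1, None, None, 29, None, None, None, 2, 23]
In a BST, the LCA of p=1, q=4 is the first node v on the
root-to-leaf path with p <= v <= q (go left if both < v, right if both > v).
Walk from root:
  at 33: both 1 and 4 < 33, go left
  at 4: 1 <= 4 <= 4, this is the LCA
LCA = 4


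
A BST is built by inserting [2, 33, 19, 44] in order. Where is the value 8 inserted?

Starting tree (level order): [2, None, 33, 19, 44]
Insertion path: 2 -> 33 -> 19
Result: insert 8 as left child of 19
Final tree (level order): [2, None, 33, 19, 44, 8]


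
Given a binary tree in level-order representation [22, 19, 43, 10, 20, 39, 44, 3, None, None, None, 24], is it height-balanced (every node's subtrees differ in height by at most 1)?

Tree (level-order array): [22, 19, 43, 10, 20, 39, 44, 3, None, None, None, 24]
Definition: a tree is height-balanced if, at every node, |h(left) - h(right)| <= 1 (empty subtree has height -1).
Bottom-up per-node check:
  node 3: h_left=-1, h_right=-1, diff=0 [OK], height=0
  node 10: h_left=0, h_right=-1, diff=1 [OK], height=1
  node 20: h_left=-1, h_right=-1, diff=0 [OK], height=0
  node 19: h_left=1, h_right=0, diff=1 [OK], height=2
  node 24: h_left=-1, h_right=-1, diff=0 [OK], height=0
  node 39: h_left=0, h_right=-1, diff=1 [OK], height=1
  node 44: h_left=-1, h_right=-1, diff=0 [OK], height=0
  node 43: h_left=1, h_right=0, diff=1 [OK], height=2
  node 22: h_left=2, h_right=2, diff=0 [OK], height=3
All nodes satisfy the balance condition.
Result: Balanced


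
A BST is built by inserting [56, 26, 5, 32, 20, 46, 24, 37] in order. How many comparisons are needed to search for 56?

Search path for 56: 56
Found: True
Comparisons: 1


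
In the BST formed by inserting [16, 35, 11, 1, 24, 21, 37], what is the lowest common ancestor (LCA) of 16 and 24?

Tree insertion order: [16, 35, 11, 1, 24, 21, 37]
Tree (level-order array): [16, 11, 35, 1, None, 24, 37, None, None, 21]
In a BST, the LCA of p=16, q=24 is the first node v on the
root-to-leaf path with p <= v <= q (go left if both < v, right if both > v).
Walk from root:
  at 16: 16 <= 16 <= 24, this is the LCA
LCA = 16


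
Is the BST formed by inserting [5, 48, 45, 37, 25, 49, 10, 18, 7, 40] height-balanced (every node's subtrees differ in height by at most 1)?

Tree (level-order array): [5, None, 48, 45, 49, 37, None, None, None, 25, 40, 10, None, None, None, 7, 18]
Definition: a tree is height-balanced if, at every node, |h(left) - h(right)| <= 1 (empty subtree has height -1).
Bottom-up per-node check:
  node 7: h_left=-1, h_right=-1, diff=0 [OK], height=0
  node 18: h_left=-1, h_right=-1, diff=0 [OK], height=0
  node 10: h_left=0, h_right=0, diff=0 [OK], height=1
  node 25: h_left=1, h_right=-1, diff=2 [FAIL (|1--1|=2 > 1)], height=2
  node 40: h_left=-1, h_right=-1, diff=0 [OK], height=0
  node 37: h_left=2, h_right=0, diff=2 [FAIL (|2-0|=2 > 1)], height=3
  node 45: h_left=3, h_right=-1, diff=4 [FAIL (|3--1|=4 > 1)], height=4
  node 49: h_left=-1, h_right=-1, diff=0 [OK], height=0
  node 48: h_left=4, h_right=0, diff=4 [FAIL (|4-0|=4 > 1)], height=5
  node 5: h_left=-1, h_right=5, diff=6 [FAIL (|-1-5|=6 > 1)], height=6
Node 25 violates the condition: |1 - -1| = 2 > 1.
Result: Not balanced


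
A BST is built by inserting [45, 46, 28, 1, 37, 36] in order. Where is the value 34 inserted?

Starting tree (level order): [45, 28, 46, 1, 37, None, None, None, None, 36]
Insertion path: 45 -> 28 -> 37 -> 36
Result: insert 34 as left child of 36
Final tree (level order): [45, 28, 46, 1, 37, None, None, None, None, 36, None, 34]


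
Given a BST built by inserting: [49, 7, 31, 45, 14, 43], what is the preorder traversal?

Tree insertion order: [49, 7, 31, 45, 14, 43]
Tree (level-order array): [49, 7, None, None, 31, 14, 45, None, None, 43]
Preorder traversal: [49, 7, 31, 14, 45, 43]


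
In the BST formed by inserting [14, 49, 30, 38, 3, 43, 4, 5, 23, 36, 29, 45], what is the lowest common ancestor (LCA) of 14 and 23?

Tree insertion order: [14, 49, 30, 38, 3, 43, 4, 5, 23, 36, 29, 45]
Tree (level-order array): [14, 3, 49, None, 4, 30, None, None, 5, 23, 38, None, None, None, 29, 36, 43, None, None, None, None, None, 45]
In a BST, the LCA of p=14, q=23 is the first node v on the
root-to-leaf path with p <= v <= q (go left if both < v, right if both > v).
Walk from root:
  at 14: 14 <= 14 <= 23, this is the LCA
LCA = 14


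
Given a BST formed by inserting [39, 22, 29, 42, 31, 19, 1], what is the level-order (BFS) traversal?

Tree insertion order: [39, 22, 29, 42, 31, 19, 1]
Tree (level-order array): [39, 22, 42, 19, 29, None, None, 1, None, None, 31]
BFS from the root, enqueuing left then right child of each popped node:
  queue [39] -> pop 39, enqueue [22, 42], visited so far: [39]
  queue [22, 42] -> pop 22, enqueue [19, 29], visited so far: [39, 22]
  queue [42, 19, 29] -> pop 42, enqueue [none], visited so far: [39, 22, 42]
  queue [19, 29] -> pop 19, enqueue [1], visited so far: [39, 22, 42, 19]
  queue [29, 1] -> pop 29, enqueue [31], visited so far: [39, 22, 42, 19, 29]
  queue [1, 31] -> pop 1, enqueue [none], visited so far: [39, 22, 42, 19, 29, 1]
  queue [31] -> pop 31, enqueue [none], visited so far: [39, 22, 42, 19, 29, 1, 31]
Result: [39, 22, 42, 19, 29, 1, 31]


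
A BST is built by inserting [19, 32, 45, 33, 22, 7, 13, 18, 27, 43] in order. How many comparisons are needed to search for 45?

Search path for 45: 19 -> 32 -> 45
Found: True
Comparisons: 3


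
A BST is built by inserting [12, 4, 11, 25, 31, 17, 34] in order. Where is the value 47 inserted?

Starting tree (level order): [12, 4, 25, None, 11, 17, 31, None, None, None, None, None, 34]
Insertion path: 12 -> 25 -> 31 -> 34
Result: insert 47 as right child of 34
Final tree (level order): [12, 4, 25, None, 11, 17, 31, None, None, None, None, None, 34, None, 47]


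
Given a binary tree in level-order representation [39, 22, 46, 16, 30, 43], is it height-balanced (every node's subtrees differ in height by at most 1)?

Tree (level-order array): [39, 22, 46, 16, 30, 43]
Definition: a tree is height-balanced if, at every node, |h(left) - h(right)| <= 1 (empty subtree has height -1).
Bottom-up per-node check:
  node 16: h_left=-1, h_right=-1, diff=0 [OK], height=0
  node 30: h_left=-1, h_right=-1, diff=0 [OK], height=0
  node 22: h_left=0, h_right=0, diff=0 [OK], height=1
  node 43: h_left=-1, h_right=-1, diff=0 [OK], height=0
  node 46: h_left=0, h_right=-1, diff=1 [OK], height=1
  node 39: h_left=1, h_right=1, diff=0 [OK], height=2
All nodes satisfy the balance condition.
Result: Balanced


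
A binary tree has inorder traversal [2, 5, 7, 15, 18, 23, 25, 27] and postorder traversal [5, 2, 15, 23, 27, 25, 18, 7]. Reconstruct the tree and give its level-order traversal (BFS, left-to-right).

Inorder:   [2, 5, 7, 15, 18, 23, 25, 27]
Postorder: [5, 2, 15, 23, 27, 25, 18, 7]
Algorithm: postorder visits root last, so walk postorder right-to-left;
each value is the root of the current inorder slice — split it at that
value, recurse on the right subtree first, then the left.
Recursive splits:
  root=7; inorder splits into left=[2, 5], right=[15, 18, 23, 25, 27]
  root=18; inorder splits into left=[15], right=[23, 25, 27]
  root=25; inorder splits into left=[23], right=[27]
  root=27; inorder splits into left=[], right=[]
  root=23; inorder splits into left=[], right=[]
  root=15; inorder splits into left=[], right=[]
  root=2; inorder splits into left=[], right=[5]
  root=5; inorder splits into left=[], right=[]
Reconstructed level-order: [7, 2, 18, 5, 15, 25, 23, 27]


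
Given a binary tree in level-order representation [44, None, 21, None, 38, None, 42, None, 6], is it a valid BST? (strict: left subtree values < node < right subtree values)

Level-order array: [44, None, 21, None, 38, None, 42, None, 6]
Validate using subtree bounds (lo, hi): at each node, require lo < value < hi,
then recurse left with hi=value and right with lo=value.
Preorder trace (stopping at first violation):
  at node 44 with bounds (-inf, +inf): OK
  at node 21 with bounds (44, +inf): VIOLATION
Node 21 violates its bound: not (44 < 21 < +inf).
Result: Not a valid BST


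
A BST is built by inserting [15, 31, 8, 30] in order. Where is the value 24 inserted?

Starting tree (level order): [15, 8, 31, None, None, 30]
Insertion path: 15 -> 31 -> 30
Result: insert 24 as left child of 30
Final tree (level order): [15, 8, 31, None, None, 30, None, 24]


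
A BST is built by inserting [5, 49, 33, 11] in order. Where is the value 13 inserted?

Starting tree (level order): [5, None, 49, 33, None, 11]
Insertion path: 5 -> 49 -> 33 -> 11
Result: insert 13 as right child of 11
Final tree (level order): [5, None, 49, 33, None, 11, None, None, 13]


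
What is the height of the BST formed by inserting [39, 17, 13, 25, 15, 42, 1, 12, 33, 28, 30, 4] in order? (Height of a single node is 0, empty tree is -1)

Insertion order: [39, 17, 13, 25, 15, 42, 1, 12, 33, 28, 30, 4]
Tree (level-order array): [39, 17, 42, 13, 25, None, None, 1, 15, None, 33, None, 12, None, None, 28, None, 4, None, None, 30]
Compute height bottom-up (empty subtree = -1):
  height(4) = 1 + max(-1, -1) = 0
  height(12) = 1 + max(0, -1) = 1
  height(1) = 1 + max(-1, 1) = 2
  height(15) = 1 + max(-1, -1) = 0
  height(13) = 1 + max(2, 0) = 3
  height(30) = 1 + max(-1, -1) = 0
  height(28) = 1 + max(-1, 0) = 1
  height(33) = 1 + max(1, -1) = 2
  height(25) = 1 + max(-1, 2) = 3
  height(17) = 1 + max(3, 3) = 4
  height(42) = 1 + max(-1, -1) = 0
  height(39) = 1 + max(4, 0) = 5
Height = 5


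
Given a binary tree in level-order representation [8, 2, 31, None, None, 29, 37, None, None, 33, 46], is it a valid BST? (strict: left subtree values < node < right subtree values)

Level-order array: [8, 2, 31, None, None, 29, 37, None, None, 33, 46]
Validate using subtree bounds (lo, hi): at each node, require lo < value < hi,
then recurse left with hi=value and right with lo=value.
Preorder trace (stopping at first violation):
  at node 8 with bounds (-inf, +inf): OK
  at node 2 with bounds (-inf, 8): OK
  at node 31 with bounds (8, +inf): OK
  at node 29 with bounds (8, 31): OK
  at node 37 with bounds (31, +inf): OK
  at node 33 with bounds (31, 37): OK
  at node 46 with bounds (37, +inf): OK
No violation found at any node.
Result: Valid BST


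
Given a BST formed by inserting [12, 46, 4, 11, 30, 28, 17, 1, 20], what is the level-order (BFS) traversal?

Tree insertion order: [12, 46, 4, 11, 30, 28, 17, 1, 20]
Tree (level-order array): [12, 4, 46, 1, 11, 30, None, None, None, None, None, 28, None, 17, None, None, 20]
BFS from the root, enqueuing left then right child of each popped node:
  queue [12] -> pop 12, enqueue [4, 46], visited so far: [12]
  queue [4, 46] -> pop 4, enqueue [1, 11], visited so far: [12, 4]
  queue [46, 1, 11] -> pop 46, enqueue [30], visited so far: [12, 4, 46]
  queue [1, 11, 30] -> pop 1, enqueue [none], visited so far: [12, 4, 46, 1]
  queue [11, 30] -> pop 11, enqueue [none], visited so far: [12, 4, 46, 1, 11]
  queue [30] -> pop 30, enqueue [28], visited so far: [12, 4, 46, 1, 11, 30]
  queue [28] -> pop 28, enqueue [17], visited so far: [12, 4, 46, 1, 11, 30, 28]
  queue [17] -> pop 17, enqueue [20], visited so far: [12, 4, 46, 1, 11, 30, 28, 17]
  queue [20] -> pop 20, enqueue [none], visited so far: [12, 4, 46, 1, 11, 30, 28, 17, 20]
Result: [12, 4, 46, 1, 11, 30, 28, 17, 20]


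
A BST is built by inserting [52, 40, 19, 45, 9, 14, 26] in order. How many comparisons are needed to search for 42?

Search path for 42: 52 -> 40 -> 45
Found: False
Comparisons: 3


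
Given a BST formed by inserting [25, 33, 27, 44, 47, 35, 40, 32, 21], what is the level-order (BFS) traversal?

Tree insertion order: [25, 33, 27, 44, 47, 35, 40, 32, 21]
Tree (level-order array): [25, 21, 33, None, None, 27, 44, None, 32, 35, 47, None, None, None, 40]
BFS from the root, enqueuing left then right child of each popped node:
  queue [25] -> pop 25, enqueue [21, 33], visited so far: [25]
  queue [21, 33] -> pop 21, enqueue [none], visited so far: [25, 21]
  queue [33] -> pop 33, enqueue [27, 44], visited so far: [25, 21, 33]
  queue [27, 44] -> pop 27, enqueue [32], visited so far: [25, 21, 33, 27]
  queue [44, 32] -> pop 44, enqueue [35, 47], visited so far: [25, 21, 33, 27, 44]
  queue [32, 35, 47] -> pop 32, enqueue [none], visited so far: [25, 21, 33, 27, 44, 32]
  queue [35, 47] -> pop 35, enqueue [40], visited so far: [25, 21, 33, 27, 44, 32, 35]
  queue [47, 40] -> pop 47, enqueue [none], visited so far: [25, 21, 33, 27, 44, 32, 35, 47]
  queue [40] -> pop 40, enqueue [none], visited so far: [25, 21, 33, 27, 44, 32, 35, 47, 40]
Result: [25, 21, 33, 27, 44, 32, 35, 47, 40]


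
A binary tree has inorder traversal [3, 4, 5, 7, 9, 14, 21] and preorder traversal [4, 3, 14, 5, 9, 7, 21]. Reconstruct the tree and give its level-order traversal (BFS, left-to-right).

Inorder:  [3, 4, 5, 7, 9, 14, 21]
Preorder: [4, 3, 14, 5, 9, 7, 21]
Algorithm: preorder visits root first, so consume preorder in order;
for each root, split the current inorder slice at that value into
left-subtree inorder and right-subtree inorder, then recurse.
Recursive splits:
  root=4; inorder splits into left=[3], right=[5, 7, 9, 14, 21]
  root=3; inorder splits into left=[], right=[]
  root=14; inorder splits into left=[5, 7, 9], right=[21]
  root=5; inorder splits into left=[], right=[7, 9]
  root=9; inorder splits into left=[7], right=[]
  root=7; inorder splits into left=[], right=[]
  root=21; inorder splits into left=[], right=[]
Reconstructed level-order: [4, 3, 14, 5, 21, 9, 7]


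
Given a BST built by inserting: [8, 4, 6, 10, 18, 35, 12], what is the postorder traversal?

Tree insertion order: [8, 4, 6, 10, 18, 35, 12]
Tree (level-order array): [8, 4, 10, None, 6, None, 18, None, None, 12, 35]
Postorder traversal: [6, 4, 12, 35, 18, 10, 8]


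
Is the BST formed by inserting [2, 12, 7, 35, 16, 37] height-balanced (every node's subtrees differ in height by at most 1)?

Tree (level-order array): [2, None, 12, 7, 35, None, None, 16, 37]
Definition: a tree is height-balanced if, at every node, |h(left) - h(right)| <= 1 (empty subtree has height -1).
Bottom-up per-node check:
  node 7: h_left=-1, h_right=-1, diff=0 [OK], height=0
  node 16: h_left=-1, h_right=-1, diff=0 [OK], height=0
  node 37: h_left=-1, h_right=-1, diff=0 [OK], height=0
  node 35: h_left=0, h_right=0, diff=0 [OK], height=1
  node 12: h_left=0, h_right=1, diff=1 [OK], height=2
  node 2: h_left=-1, h_right=2, diff=3 [FAIL (|-1-2|=3 > 1)], height=3
Node 2 violates the condition: |-1 - 2| = 3 > 1.
Result: Not balanced


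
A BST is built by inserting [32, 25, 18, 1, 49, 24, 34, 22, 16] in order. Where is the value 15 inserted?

Starting tree (level order): [32, 25, 49, 18, None, 34, None, 1, 24, None, None, None, 16, 22]
Insertion path: 32 -> 25 -> 18 -> 1 -> 16
Result: insert 15 as left child of 16
Final tree (level order): [32, 25, 49, 18, None, 34, None, 1, 24, None, None, None, 16, 22, None, 15]


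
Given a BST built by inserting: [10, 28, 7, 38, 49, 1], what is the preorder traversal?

Tree insertion order: [10, 28, 7, 38, 49, 1]
Tree (level-order array): [10, 7, 28, 1, None, None, 38, None, None, None, 49]
Preorder traversal: [10, 7, 1, 28, 38, 49]


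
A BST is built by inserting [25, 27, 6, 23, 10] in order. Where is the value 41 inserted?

Starting tree (level order): [25, 6, 27, None, 23, None, None, 10]
Insertion path: 25 -> 27
Result: insert 41 as right child of 27
Final tree (level order): [25, 6, 27, None, 23, None, 41, 10]


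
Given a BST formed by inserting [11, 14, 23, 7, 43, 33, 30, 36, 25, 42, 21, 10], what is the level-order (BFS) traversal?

Tree insertion order: [11, 14, 23, 7, 43, 33, 30, 36, 25, 42, 21, 10]
Tree (level-order array): [11, 7, 14, None, 10, None, 23, None, None, 21, 43, None, None, 33, None, 30, 36, 25, None, None, 42]
BFS from the root, enqueuing left then right child of each popped node:
  queue [11] -> pop 11, enqueue [7, 14], visited so far: [11]
  queue [7, 14] -> pop 7, enqueue [10], visited so far: [11, 7]
  queue [14, 10] -> pop 14, enqueue [23], visited so far: [11, 7, 14]
  queue [10, 23] -> pop 10, enqueue [none], visited so far: [11, 7, 14, 10]
  queue [23] -> pop 23, enqueue [21, 43], visited so far: [11, 7, 14, 10, 23]
  queue [21, 43] -> pop 21, enqueue [none], visited so far: [11, 7, 14, 10, 23, 21]
  queue [43] -> pop 43, enqueue [33], visited so far: [11, 7, 14, 10, 23, 21, 43]
  queue [33] -> pop 33, enqueue [30, 36], visited so far: [11, 7, 14, 10, 23, 21, 43, 33]
  queue [30, 36] -> pop 30, enqueue [25], visited so far: [11, 7, 14, 10, 23, 21, 43, 33, 30]
  queue [36, 25] -> pop 36, enqueue [42], visited so far: [11, 7, 14, 10, 23, 21, 43, 33, 30, 36]
  queue [25, 42] -> pop 25, enqueue [none], visited so far: [11, 7, 14, 10, 23, 21, 43, 33, 30, 36, 25]
  queue [42] -> pop 42, enqueue [none], visited so far: [11, 7, 14, 10, 23, 21, 43, 33, 30, 36, 25, 42]
Result: [11, 7, 14, 10, 23, 21, 43, 33, 30, 36, 25, 42]


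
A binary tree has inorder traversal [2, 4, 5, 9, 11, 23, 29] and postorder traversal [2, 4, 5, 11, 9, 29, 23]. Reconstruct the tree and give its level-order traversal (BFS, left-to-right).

Inorder:   [2, 4, 5, 9, 11, 23, 29]
Postorder: [2, 4, 5, 11, 9, 29, 23]
Algorithm: postorder visits root last, so walk postorder right-to-left;
each value is the root of the current inorder slice — split it at that
value, recurse on the right subtree first, then the left.
Recursive splits:
  root=23; inorder splits into left=[2, 4, 5, 9, 11], right=[29]
  root=29; inorder splits into left=[], right=[]
  root=9; inorder splits into left=[2, 4, 5], right=[11]
  root=11; inorder splits into left=[], right=[]
  root=5; inorder splits into left=[2, 4], right=[]
  root=4; inorder splits into left=[2], right=[]
  root=2; inorder splits into left=[], right=[]
Reconstructed level-order: [23, 9, 29, 5, 11, 4, 2]
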